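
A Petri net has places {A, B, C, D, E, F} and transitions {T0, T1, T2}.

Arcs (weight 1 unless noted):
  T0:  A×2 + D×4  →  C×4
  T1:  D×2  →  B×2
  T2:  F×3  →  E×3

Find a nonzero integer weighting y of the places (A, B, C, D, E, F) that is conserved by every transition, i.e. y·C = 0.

y = (A:2, B:0, C:1, D:0, E:0, F:0)

Incidence matrix C (rows=places, cols=transitions):
       T0   T1   T2
    A  -2    0    0
    B   0    2    0
    C   4    0    0
    D  -4   -2    0
    E   0    0    3
    F   0    0   -3

Candidate y = [2, 0, 1, 0, 0, 0]; check y·C column-wise:
  col T0: 2·-2 + 1·4 + 0·-4 = 0
  col T1: 2·0 + 0·2 + 1·0 + 0·-2 = 0
  col T2: 2·0 + 1·0 + 0·3 + 0·-3 = 0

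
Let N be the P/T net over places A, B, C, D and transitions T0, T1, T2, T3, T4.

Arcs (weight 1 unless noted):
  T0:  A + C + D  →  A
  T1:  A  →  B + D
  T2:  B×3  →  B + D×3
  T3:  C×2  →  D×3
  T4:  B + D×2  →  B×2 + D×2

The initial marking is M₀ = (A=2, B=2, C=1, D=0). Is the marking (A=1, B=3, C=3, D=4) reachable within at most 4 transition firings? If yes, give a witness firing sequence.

depth 0: 1 marking
depth 1: 2 markings reached so far
depth 2: 5 markings reached so far
depth 3: 10 markings reached so far
depth 4: 15 markings reached so far
target is not among the 15 markings reachable within 4 steps

NO — not reachable within 4 firings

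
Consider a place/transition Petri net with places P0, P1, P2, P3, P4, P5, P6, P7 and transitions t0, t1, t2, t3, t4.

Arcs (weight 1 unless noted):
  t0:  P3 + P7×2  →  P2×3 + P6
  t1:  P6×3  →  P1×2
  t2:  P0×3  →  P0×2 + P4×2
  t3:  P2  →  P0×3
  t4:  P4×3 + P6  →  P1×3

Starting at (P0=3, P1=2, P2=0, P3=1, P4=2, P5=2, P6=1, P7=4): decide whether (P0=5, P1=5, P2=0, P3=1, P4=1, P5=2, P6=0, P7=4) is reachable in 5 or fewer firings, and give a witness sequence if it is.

depth 0: 1 marking
depth 1: 3 markings reached so far
depth 2: 6 markings reached so far
depth 3: 9 markings reached so far
depth 4: 13 markings reached so far
depth 5: 18 markings reached so far
target is not among the 18 markings reachable within 5 steps

NO — not reachable within 5 firings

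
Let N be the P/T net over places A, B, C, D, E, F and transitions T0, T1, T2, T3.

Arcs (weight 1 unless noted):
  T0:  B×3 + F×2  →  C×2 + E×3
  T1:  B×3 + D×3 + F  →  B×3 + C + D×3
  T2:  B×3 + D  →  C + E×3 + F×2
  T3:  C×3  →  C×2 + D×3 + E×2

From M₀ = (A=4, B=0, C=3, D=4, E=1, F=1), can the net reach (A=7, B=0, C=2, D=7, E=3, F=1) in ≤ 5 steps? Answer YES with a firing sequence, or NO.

depth 0: 1 marking
depth 1: 2 markings reached so far
depth 2: 2 markings reached so far
(frontier empty at depth 2; search complete)
target is not among the 2 markings reachable within 5 steps

NO — not reachable within 5 firings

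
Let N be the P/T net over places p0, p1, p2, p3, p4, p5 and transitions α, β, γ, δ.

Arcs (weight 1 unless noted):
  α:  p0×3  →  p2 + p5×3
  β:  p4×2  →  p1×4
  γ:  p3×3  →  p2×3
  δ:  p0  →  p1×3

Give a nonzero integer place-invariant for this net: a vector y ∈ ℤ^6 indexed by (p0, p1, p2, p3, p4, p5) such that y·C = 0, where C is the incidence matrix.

y = (p0:3, p1:1, p2:9, p3:9, p4:2, p5:0)

Incidence matrix C (rows=places, cols=transitions):
        α    β    γ    δ
   p0  -3    0    0   -1
   p1   0    4    0    3
   p2   1    0    3    0
   p3   0    0   -3    0
   p4   0   -2    0    0
   p5   3    0    0    0

Candidate y = [3, 1, 9, 9, 2, 0]; check y·C column-wise:
  col α: 3·-3 + 1·0 + 9·1 + 9·0 + 2·0 + 0·3 = 0
  col β: 3·0 + 1·4 + 9·0 + 9·0 + 2·-2 = 0
  col γ: 3·0 + 1·0 + 9·3 + 9·-3 + 2·0 = 0
  col δ: 3·-1 + 1·3 + 9·0 + 9·0 + 2·0 = 0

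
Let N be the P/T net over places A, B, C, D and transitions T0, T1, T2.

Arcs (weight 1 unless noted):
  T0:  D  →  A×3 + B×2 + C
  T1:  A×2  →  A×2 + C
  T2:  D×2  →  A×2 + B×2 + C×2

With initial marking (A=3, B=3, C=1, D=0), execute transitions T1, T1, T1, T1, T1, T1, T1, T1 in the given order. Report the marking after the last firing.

(A=3, B=3, C=9, D=0)

step 1: fire T1:  (A=3, B=3, C=1, D=0) → (A=3, B=3, C=2, D=0)
step 2: fire T1:  (A=3, B=3, C=2, D=0) → (A=3, B=3, C=3, D=0)
step 3: fire T1:  (A=3, B=3, C=3, D=0) → (A=3, B=3, C=4, D=0)
step 4: fire T1:  (A=3, B=3, C=4, D=0) → (A=3, B=3, C=5, D=0)
step 5: fire T1:  (A=3, B=3, C=5, D=0) → (A=3, B=3, C=6, D=0)
step 6: fire T1:  (A=3, B=3, C=6, D=0) → (A=3, B=3, C=7, D=0)
step 7: fire T1:  (A=3, B=3, C=7, D=0) → (A=3, B=3, C=8, D=0)
step 8: fire T1:  (A=3, B=3, C=8, D=0) → (A=3, B=3, C=9, D=0)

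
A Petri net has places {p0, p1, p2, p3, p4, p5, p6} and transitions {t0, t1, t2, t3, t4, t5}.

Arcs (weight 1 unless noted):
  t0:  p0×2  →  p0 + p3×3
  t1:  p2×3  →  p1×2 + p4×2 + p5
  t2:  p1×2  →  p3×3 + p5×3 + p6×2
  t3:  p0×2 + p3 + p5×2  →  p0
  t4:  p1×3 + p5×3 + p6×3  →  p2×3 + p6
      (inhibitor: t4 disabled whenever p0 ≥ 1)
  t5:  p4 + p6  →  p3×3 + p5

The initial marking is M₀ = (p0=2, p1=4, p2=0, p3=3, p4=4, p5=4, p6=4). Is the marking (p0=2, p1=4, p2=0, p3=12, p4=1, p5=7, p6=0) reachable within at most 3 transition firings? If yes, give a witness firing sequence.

NO — not reachable within 3 firings

depth 0: 1 marking
depth 1: 5 markings reached so far
depth 2: 12 markings reached so far
depth 3: 21 markings reached so far
target is not among the 21 markings reachable within 3 steps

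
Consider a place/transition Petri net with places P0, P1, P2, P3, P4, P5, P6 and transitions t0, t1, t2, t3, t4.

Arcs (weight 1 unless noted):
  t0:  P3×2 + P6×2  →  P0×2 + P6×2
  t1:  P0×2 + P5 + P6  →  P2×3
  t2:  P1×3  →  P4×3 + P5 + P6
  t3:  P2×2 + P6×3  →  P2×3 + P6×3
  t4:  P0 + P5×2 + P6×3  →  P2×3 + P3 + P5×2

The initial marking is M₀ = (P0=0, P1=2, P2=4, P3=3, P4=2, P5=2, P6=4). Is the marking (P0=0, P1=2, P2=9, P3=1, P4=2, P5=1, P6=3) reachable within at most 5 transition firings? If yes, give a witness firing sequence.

YES — reachable via ⟨t0, t1, t3, t3⟩ (4 firings)

step 1: fire t0:  (P0=0, P1=2, P2=4, P3=3, P4=2, P5=2, P6=4) → (P0=2, P1=2, P2=4, P3=1, P4=2, P5=2, P6=4)
step 2: fire t1:  (P0=2, P1=2, P2=4, P3=1, P4=2, P5=2, P6=4) → (P0=0, P1=2, P2=7, P3=1, P4=2, P5=1, P6=3)
step 3: fire t3:  (P0=0, P1=2, P2=7, P3=1, P4=2, P5=1, P6=3) → (P0=0, P1=2, P2=8, P3=1, P4=2, P5=1, P6=3)
step 4: fire t3:  (P0=0, P1=2, P2=8, P3=1, P4=2, P5=1, P6=3) → (P0=0, P1=2, P2=9, P3=1, P4=2, P5=1, P6=3)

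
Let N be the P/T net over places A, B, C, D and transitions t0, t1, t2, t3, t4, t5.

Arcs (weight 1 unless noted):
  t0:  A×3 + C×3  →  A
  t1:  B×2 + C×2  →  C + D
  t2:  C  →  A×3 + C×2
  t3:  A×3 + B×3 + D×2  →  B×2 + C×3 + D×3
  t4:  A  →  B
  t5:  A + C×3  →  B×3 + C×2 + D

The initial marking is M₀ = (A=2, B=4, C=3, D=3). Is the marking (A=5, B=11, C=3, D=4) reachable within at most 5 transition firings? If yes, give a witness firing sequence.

NO — not reachable within 5 firings

depth 0: 1 marking
depth 1: 5 markings reached so far
depth 2: 16 markings reached so far
depth 3: 38 markings reached so far
depth 4: 76 markings reached so far
depth 5: 140 markings reached so far
target is not among the 140 markings reachable within 5 steps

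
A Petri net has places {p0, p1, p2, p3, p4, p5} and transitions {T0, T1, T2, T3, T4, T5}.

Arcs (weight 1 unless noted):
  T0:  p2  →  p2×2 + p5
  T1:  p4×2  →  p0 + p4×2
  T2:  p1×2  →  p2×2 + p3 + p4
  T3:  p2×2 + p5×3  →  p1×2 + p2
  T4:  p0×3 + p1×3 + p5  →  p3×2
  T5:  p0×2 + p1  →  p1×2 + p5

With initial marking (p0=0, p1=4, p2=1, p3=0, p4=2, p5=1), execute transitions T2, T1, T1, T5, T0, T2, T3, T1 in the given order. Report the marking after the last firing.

step 1: fire T2:  (p0=0, p1=4, p2=1, p3=0, p4=2, p5=1) → (p0=0, p1=2, p2=3, p3=1, p4=3, p5=1)
step 2: fire T1:  (p0=0, p1=2, p2=3, p3=1, p4=3, p5=1) → (p0=1, p1=2, p2=3, p3=1, p4=3, p5=1)
step 3: fire T1:  (p0=1, p1=2, p2=3, p3=1, p4=3, p5=1) → (p0=2, p1=2, p2=3, p3=1, p4=3, p5=1)
step 4: fire T5:  (p0=2, p1=2, p2=3, p3=1, p4=3, p5=1) → (p0=0, p1=3, p2=3, p3=1, p4=3, p5=2)
step 5: fire T0:  (p0=0, p1=3, p2=3, p3=1, p4=3, p5=2) → (p0=0, p1=3, p2=4, p3=1, p4=3, p5=3)
step 6: fire T2:  (p0=0, p1=3, p2=4, p3=1, p4=3, p5=3) → (p0=0, p1=1, p2=6, p3=2, p4=4, p5=3)
step 7: fire T3:  (p0=0, p1=1, p2=6, p3=2, p4=4, p5=3) → (p0=0, p1=3, p2=5, p3=2, p4=4, p5=0)
step 8: fire T1:  (p0=0, p1=3, p2=5, p3=2, p4=4, p5=0) → (p0=1, p1=3, p2=5, p3=2, p4=4, p5=0)

(p0=1, p1=3, p2=5, p3=2, p4=4, p5=0)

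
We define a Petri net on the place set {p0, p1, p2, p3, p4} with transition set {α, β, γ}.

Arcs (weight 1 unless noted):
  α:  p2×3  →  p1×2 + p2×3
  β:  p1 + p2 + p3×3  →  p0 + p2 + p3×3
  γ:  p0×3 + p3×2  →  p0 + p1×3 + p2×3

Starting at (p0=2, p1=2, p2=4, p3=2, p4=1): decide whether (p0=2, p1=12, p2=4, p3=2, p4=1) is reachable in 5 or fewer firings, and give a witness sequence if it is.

YES — reachable via ⟨α, α, α, α, α⟩ (5 firings)

step 1: fire α:  (p0=2, p1=2, p2=4, p3=2, p4=1) → (p0=2, p1=4, p2=4, p3=2, p4=1)
step 2: fire α:  (p0=2, p1=4, p2=4, p3=2, p4=1) → (p0=2, p1=6, p2=4, p3=2, p4=1)
step 3: fire α:  (p0=2, p1=6, p2=4, p3=2, p4=1) → (p0=2, p1=8, p2=4, p3=2, p4=1)
step 4: fire α:  (p0=2, p1=8, p2=4, p3=2, p4=1) → (p0=2, p1=10, p2=4, p3=2, p4=1)
step 5: fire α:  (p0=2, p1=10, p2=4, p3=2, p4=1) → (p0=2, p1=12, p2=4, p3=2, p4=1)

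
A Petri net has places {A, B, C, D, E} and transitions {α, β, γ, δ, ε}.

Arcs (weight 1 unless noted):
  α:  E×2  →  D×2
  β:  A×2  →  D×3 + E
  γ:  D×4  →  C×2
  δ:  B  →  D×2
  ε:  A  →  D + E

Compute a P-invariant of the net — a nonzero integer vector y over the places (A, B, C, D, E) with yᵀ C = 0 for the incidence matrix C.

Incidence matrix C (rows=places, cols=transitions):
        α    β    γ    δ    ε
    A   0   -2    0    0   -1
    B   0    0    0   -1    0
    C   0    0    2    0    0
    D   2    3   -4    2    1
    E  -2    1    0    0    1

Candidate y = [2, 2, 2, 1, 1]; check y·C column-wise:
  col α: 2·0 + 2·0 + 2·0 + 1·2 + 1·-2 = 0
  col β: 2·-2 + 2·0 + 2·0 + 1·3 + 1·1 = 0
  col γ: 2·0 + 2·0 + 2·2 + 1·-4 + 1·0 = 0
  col δ: 2·0 + 2·-1 + 2·0 + 1·2 + 1·0 = 0
  col ε: 2·-1 + 2·0 + 2·0 + 1·1 + 1·1 = 0

y = (A:2, B:2, C:2, D:1, E:1)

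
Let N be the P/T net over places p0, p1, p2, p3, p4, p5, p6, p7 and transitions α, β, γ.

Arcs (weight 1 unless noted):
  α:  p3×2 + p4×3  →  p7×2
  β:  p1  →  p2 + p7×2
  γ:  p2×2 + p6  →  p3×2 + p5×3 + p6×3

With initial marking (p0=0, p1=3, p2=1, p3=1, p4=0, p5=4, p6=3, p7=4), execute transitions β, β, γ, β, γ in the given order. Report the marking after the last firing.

step 1: fire β:  (p0=0, p1=3, p2=1, p3=1, p4=0, p5=4, p6=3, p7=4) → (p0=0, p1=2, p2=2, p3=1, p4=0, p5=4, p6=3, p7=6)
step 2: fire β:  (p0=0, p1=2, p2=2, p3=1, p4=0, p5=4, p6=3, p7=6) → (p0=0, p1=1, p2=3, p3=1, p4=0, p5=4, p6=3, p7=8)
step 3: fire γ:  (p0=0, p1=1, p2=3, p3=1, p4=0, p5=4, p6=3, p7=8) → (p0=0, p1=1, p2=1, p3=3, p4=0, p5=7, p6=5, p7=8)
step 4: fire β:  (p0=0, p1=1, p2=1, p3=3, p4=0, p5=7, p6=5, p7=8) → (p0=0, p1=0, p2=2, p3=3, p4=0, p5=7, p6=5, p7=10)
step 5: fire γ:  (p0=0, p1=0, p2=2, p3=3, p4=0, p5=7, p6=5, p7=10) → (p0=0, p1=0, p2=0, p3=5, p4=0, p5=10, p6=7, p7=10)

(p0=0, p1=0, p2=0, p3=5, p4=0, p5=10, p6=7, p7=10)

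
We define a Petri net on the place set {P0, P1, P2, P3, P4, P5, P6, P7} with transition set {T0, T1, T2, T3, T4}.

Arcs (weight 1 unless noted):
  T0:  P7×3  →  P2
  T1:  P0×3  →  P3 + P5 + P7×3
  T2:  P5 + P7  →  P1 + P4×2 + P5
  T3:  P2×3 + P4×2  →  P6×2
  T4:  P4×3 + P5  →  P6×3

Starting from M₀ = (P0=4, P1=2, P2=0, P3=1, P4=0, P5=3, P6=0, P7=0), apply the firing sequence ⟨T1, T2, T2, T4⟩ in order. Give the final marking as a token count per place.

(P0=1, P1=4, P2=0, P3=2, P4=1, P5=3, P6=3, P7=1)

step 1: fire T1:  (P0=4, P1=2, P2=0, P3=1, P4=0, P5=3, P6=0, P7=0) → (P0=1, P1=2, P2=0, P3=2, P4=0, P5=4, P6=0, P7=3)
step 2: fire T2:  (P0=1, P1=2, P2=0, P3=2, P4=0, P5=4, P6=0, P7=3) → (P0=1, P1=3, P2=0, P3=2, P4=2, P5=4, P6=0, P7=2)
step 3: fire T2:  (P0=1, P1=3, P2=0, P3=2, P4=2, P5=4, P6=0, P7=2) → (P0=1, P1=4, P2=0, P3=2, P4=4, P5=4, P6=0, P7=1)
step 4: fire T4:  (P0=1, P1=4, P2=0, P3=2, P4=4, P5=4, P6=0, P7=1) → (P0=1, P1=4, P2=0, P3=2, P4=1, P5=3, P6=3, P7=1)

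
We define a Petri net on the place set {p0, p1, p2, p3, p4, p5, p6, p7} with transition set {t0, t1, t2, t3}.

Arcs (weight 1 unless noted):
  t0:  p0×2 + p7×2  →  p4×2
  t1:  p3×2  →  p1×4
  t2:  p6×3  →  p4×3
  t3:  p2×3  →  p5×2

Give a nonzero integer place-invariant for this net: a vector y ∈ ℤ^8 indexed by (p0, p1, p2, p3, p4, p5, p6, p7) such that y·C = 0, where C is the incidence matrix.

Incidence matrix C (rows=places, cols=transitions):
       t0   t1   t2   t3
   p0  -2    0    0    0
   p1   0    4    0    0
   p2   0    0    0   -3
   p3   0   -2    0    0
   p4   2    0    3    0
   p5   0    0    0    2
   p6   0    0   -3    0
   p7  -2    0    0    0

Candidate y = [0, 1, 0, 2, 0, 0, 0, 0]; check y·C column-wise:
  col t0: 0·-2 + 1·0 + 2·0 + 0·2 + 0·-2 = 0
  col t1: 1·4 + 2·-2 = 0
  col t2: 1·0 + 2·0 + 0·3 + 0·-3 = 0
  col t3: 1·0 + 0·-3 + 2·0 + 0·2 = 0

y = (p0:0, p1:1, p2:0, p3:2, p4:0, p5:0, p6:0, p7:0)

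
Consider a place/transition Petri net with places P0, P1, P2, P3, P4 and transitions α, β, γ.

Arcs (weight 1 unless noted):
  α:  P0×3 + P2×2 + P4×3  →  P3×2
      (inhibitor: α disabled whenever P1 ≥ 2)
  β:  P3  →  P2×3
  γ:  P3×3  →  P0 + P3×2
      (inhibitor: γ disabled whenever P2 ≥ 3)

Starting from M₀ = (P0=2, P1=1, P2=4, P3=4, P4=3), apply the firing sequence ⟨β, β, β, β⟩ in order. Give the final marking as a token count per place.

step 1: fire β:  (P0=2, P1=1, P2=4, P3=4, P4=3) → (P0=2, P1=1, P2=7, P3=3, P4=3)
step 2: fire β:  (P0=2, P1=1, P2=7, P3=3, P4=3) → (P0=2, P1=1, P2=10, P3=2, P4=3)
step 3: fire β:  (P0=2, P1=1, P2=10, P3=2, P4=3) → (P0=2, P1=1, P2=13, P3=1, P4=3)
step 4: fire β:  (P0=2, P1=1, P2=13, P3=1, P4=3) → (P0=2, P1=1, P2=16, P3=0, P4=3)

(P0=2, P1=1, P2=16, P3=0, P4=3)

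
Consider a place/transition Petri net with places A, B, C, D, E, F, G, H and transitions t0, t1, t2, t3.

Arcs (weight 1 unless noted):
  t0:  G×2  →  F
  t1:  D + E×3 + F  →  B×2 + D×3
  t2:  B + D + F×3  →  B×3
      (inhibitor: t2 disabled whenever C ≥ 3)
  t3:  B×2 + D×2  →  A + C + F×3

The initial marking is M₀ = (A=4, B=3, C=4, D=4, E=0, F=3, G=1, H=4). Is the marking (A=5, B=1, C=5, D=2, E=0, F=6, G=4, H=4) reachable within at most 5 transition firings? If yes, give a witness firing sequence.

depth 0: 1 marking
depth 1: 2 markings reached so far
depth 2: 2 markings reached so far
(frontier empty at depth 2; search complete)
target is not among the 2 markings reachable within 5 steps

NO — not reachable within 5 firings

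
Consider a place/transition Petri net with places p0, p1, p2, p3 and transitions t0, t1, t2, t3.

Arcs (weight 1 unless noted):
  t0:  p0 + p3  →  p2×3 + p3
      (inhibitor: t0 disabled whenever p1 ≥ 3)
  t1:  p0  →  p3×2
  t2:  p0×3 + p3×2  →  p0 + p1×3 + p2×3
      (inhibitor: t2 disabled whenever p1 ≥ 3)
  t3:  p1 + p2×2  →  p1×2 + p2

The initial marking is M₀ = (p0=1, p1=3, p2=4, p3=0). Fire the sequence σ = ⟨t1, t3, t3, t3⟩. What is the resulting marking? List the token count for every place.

step 1: fire t1:  (p0=1, p1=3, p2=4, p3=0) → (p0=0, p1=3, p2=4, p3=2)
step 2: fire t3:  (p0=0, p1=3, p2=4, p3=2) → (p0=0, p1=4, p2=3, p3=2)
step 3: fire t3:  (p0=0, p1=4, p2=3, p3=2) → (p0=0, p1=5, p2=2, p3=2)
step 4: fire t3:  (p0=0, p1=5, p2=2, p3=2) → (p0=0, p1=6, p2=1, p3=2)

(p0=0, p1=6, p2=1, p3=2)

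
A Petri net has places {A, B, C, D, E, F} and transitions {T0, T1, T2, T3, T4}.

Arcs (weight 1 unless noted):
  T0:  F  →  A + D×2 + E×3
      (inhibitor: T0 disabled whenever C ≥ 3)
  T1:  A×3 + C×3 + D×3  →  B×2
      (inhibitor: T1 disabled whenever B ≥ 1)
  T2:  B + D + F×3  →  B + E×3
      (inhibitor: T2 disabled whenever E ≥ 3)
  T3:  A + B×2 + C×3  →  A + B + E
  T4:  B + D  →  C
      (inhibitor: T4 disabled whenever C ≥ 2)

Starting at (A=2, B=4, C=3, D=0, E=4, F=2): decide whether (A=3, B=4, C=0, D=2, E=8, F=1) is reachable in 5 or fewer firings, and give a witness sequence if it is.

depth 0: 1 marking
depth 1: 2 markings reached so far
depth 2: 3 markings reached so far
depth 3: 5 markings reached so far
depth 4: 7 markings reached so far
depth 5: 8 markings reached so far
target is not among the 8 markings reachable within 5 steps

NO — not reachable within 5 firings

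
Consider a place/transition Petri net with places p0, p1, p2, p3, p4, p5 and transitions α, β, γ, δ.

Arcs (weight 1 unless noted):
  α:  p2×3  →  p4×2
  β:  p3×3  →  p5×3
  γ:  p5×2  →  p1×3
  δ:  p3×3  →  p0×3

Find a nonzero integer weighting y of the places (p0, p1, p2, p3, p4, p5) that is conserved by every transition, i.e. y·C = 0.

y = (p0:0, p1:0, p2:2, p3:0, p4:3, p5:0)

Incidence matrix C (rows=places, cols=transitions):
        α    β    γ    δ
   p0   0    0    0    3
   p1   0    0    3    0
   p2  -3    0    0    0
   p3   0   -3    0   -3
   p4   2    0    0    0
   p5   0    3   -2    0

Candidate y = [0, 0, 2, 0, 3, 0]; check y·C column-wise:
  col α: 2·-3 + 3·2 = 0
  col β: 2·0 + 0·-3 + 3·0 + 0·3 = 0
  col γ: 0·3 + 2·0 + 3·0 + 0·-2 = 0
  col δ: 0·3 + 2·0 + 0·-3 + 3·0 = 0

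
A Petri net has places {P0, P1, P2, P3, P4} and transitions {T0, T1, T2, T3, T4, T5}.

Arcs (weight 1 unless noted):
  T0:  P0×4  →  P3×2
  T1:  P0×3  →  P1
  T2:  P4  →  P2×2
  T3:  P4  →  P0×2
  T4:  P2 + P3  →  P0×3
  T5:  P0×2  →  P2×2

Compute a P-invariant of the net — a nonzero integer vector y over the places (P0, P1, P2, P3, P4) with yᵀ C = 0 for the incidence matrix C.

y = (P0:1, P1:3, P2:1, P3:2, P4:2)

Incidence matrix C (rows=places, cols=transitions):
       T0   T1   T2   T3   T4   T5
   P0  -4   -3    0    2    3   -2
   P1   0    1    0    0    0    0
   P2   0    0    2    0   -1    2
   P3   2    0    0    0   -1    0
   P4   0    0   -1   -1    0    0

Candidate y = [1, 3, 1, 2, 2]; check y·C column-wise:
  col T0: 1·-4 + 3·0 + 1·0 + 2·2 + 2·0 = 0
  col T1: 1·-3 + 3·1 + 1·0 + 2·0 + 2·0 = 0
  col T2: 1·0 + 3·0 + 1·2 + 2·0 + 2·-1 = 0
  col T3: 1·2 + 3·0 + 1·0 + 2·0 + 2·-1 = 0
  col T4: 1·3 + 3·0 + 1·-1 + 2·-1 + 2·0 = 0
  col T5: 1·-2 + 3·0 + 1·2 + 2·0 + 2·0 = 0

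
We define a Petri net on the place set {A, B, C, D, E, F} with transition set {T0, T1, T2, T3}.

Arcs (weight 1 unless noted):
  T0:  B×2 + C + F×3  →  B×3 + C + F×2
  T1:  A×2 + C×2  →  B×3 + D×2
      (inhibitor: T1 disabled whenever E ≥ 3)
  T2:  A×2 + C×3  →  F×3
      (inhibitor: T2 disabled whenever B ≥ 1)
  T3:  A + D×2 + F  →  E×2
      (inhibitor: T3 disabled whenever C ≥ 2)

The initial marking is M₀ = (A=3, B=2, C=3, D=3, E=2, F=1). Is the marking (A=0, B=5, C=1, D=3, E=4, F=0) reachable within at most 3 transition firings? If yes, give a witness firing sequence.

YES — reachable via ⟨T1, T3⟩ (2 firings)

step 1: fire T1:  (A=3, B=2, C=3, D=3, E=2, F=1) → (A=1, B=5, C=1, D=5, E=2, F=1)
step 2: fire T3:  (A=1, B=5, C=1, D=5, E=2, F=1) → (A=0, B=5, C=1, D=3, E=4, F=0)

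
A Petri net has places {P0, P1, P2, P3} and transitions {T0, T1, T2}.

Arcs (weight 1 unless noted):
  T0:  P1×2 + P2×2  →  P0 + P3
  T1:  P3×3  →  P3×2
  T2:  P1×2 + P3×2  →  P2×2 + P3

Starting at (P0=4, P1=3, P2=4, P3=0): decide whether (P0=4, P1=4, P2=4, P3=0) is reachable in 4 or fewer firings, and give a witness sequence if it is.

NO — not reachable within 4 firings

depth 0: 1 marking
depth 1: 2 markings reached so far
depth 2: 2 markings reached so far
(frontier empty at depth 2; search complete)
target is not among the 2 markings reachable within 4 steps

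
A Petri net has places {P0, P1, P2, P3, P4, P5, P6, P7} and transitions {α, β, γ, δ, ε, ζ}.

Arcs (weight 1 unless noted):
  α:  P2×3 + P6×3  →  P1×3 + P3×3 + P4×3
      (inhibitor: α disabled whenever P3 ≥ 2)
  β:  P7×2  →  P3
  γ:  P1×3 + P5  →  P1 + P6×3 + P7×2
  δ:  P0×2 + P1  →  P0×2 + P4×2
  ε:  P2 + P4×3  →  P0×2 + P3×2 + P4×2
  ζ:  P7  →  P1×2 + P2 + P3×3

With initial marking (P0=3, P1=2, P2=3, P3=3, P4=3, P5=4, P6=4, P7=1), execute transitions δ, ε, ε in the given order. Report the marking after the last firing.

step 1: fire δ:  (P0=3, P1=2, P2=3, P3=3, P4=3, P5=4, P6=4, P7=1) → (P0=3, P1=1, P2=3, P3=3, P4=5, P5=4, P6=4, P7=1)
step 2: fire ε:  (P0=3, P1=1, P2=3, P3=3, P4=5, P5=4, P6=4, P7=1) → (P0=5, P1=1, P2=2, P3=5, P4=4, P5=4, P6=4, P7=1)
step 3: fire ε:  (P0=5, P1=1, P2=2, P3=5, P4=4, P5=4, P6=4, P7=1) → (P0=7, P1=1, P2=1, P3=7, P4=3, P5=4, P6=4, P7=1)

(P0=7, P1=1, P2=1, P3=7, P4=3, P5=4, P6=4, P7=1)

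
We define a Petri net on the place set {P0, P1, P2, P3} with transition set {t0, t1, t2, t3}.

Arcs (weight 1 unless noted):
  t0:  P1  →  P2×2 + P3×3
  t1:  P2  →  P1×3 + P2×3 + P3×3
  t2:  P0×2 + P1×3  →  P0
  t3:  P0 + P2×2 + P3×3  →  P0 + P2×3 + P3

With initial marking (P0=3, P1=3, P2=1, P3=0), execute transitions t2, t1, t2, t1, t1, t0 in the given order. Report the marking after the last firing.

(P0=1, P1=5, P2=9, P3=12)

step 1: fire t2:  (P0=3, P1=3, P2=1, P3=0) → (P0=2, P1=0, P2=1, P3=0)
step 2: fire t1:  (P0=2, P1=0, P2=1, P3=0) → (P0=2, P1=3, P2=3, P3=3)
step 3: fire t2:  (P0=2, P1=3, P2=3, P3=3) → (P0=1, P1=0, P2=3, P3=3)
step 4: fire t1:  (P0=1, P1=0, P2=3, P3=3) → (P0=1, P1=3, P2=5, P3=6)
step 5: fire t1:  (P0=1, P1=3, P2=5, P3=6) → (P0=1, P1=6, P2=7, P3=9)
step 6: fire t0:  (P0=1, P1=6, P2=7, P3=9) → (P0=1, P1=5, P2=9, P3=12)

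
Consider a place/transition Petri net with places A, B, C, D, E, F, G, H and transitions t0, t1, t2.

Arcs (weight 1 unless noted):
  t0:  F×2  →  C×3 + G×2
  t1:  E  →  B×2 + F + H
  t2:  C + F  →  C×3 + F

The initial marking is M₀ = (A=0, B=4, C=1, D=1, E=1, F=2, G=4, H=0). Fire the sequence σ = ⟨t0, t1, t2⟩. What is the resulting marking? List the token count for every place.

step 1: fire t0:  (A=0, B=4, C=1, D=1, E=1, F=2, G=4, H=0) → (A=0, B=4, C=4, D=1, E=1, F=0, G=6, H=0)
step 2: fire t1:  (A=0, B=4, C=4, D=1, E=1, F=0, G=6, H=0) → (A=0, B=6, C=4, D=1, E=0, F=1, G=6, H=1)
step 3: fire t2:  (A=0, B=6, C=4, D=1, E=0, F=1, G=6, H=1) → (A=0, B=6, C=6, D=1, E=0, F=1, G=6, H=1)

(A=0, B=6, C=6, D=1, E=0, F=1, G=6, H=1)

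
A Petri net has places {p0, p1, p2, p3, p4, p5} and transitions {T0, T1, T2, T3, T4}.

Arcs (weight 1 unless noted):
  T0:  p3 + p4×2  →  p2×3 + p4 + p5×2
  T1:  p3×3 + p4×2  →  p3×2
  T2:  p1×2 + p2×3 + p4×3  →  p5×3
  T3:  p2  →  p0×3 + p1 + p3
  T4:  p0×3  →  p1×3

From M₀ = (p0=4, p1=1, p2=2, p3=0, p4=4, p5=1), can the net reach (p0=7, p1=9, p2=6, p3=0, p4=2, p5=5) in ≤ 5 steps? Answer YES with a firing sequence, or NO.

depth 0: 1 marking
depth 1: 3 markings reached so far
depth 2: 6 markings reached so far
depth 3: 11 markings reached so far
depth 4: 18 markings reached so far
depth 5: 26 markings reached so far
target is not among the 26 markings reachable within 5 steps

NO — not reachable within 5 firings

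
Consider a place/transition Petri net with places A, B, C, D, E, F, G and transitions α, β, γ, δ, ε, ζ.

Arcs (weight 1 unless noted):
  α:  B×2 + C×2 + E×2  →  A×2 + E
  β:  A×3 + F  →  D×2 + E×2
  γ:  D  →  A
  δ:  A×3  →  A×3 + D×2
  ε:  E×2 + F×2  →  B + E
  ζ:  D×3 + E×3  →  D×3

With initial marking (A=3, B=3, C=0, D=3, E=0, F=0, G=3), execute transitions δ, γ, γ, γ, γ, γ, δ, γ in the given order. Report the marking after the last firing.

step 1: fire δ:  (A=3, B=3, C=0, D=3, E=0, F=0, G=3) → (A=3, B=3, C=0, D=5, E=0, F=0, G=3)
step 2: fire γ:  (A=3, B=3, C=0, D=5, E=0, F=0, G=3) → (A=4, B=3, C=0, D=4, E=0, F=0, G=3)
step 3: fire γ:  (A=4, B=3, C=0, D=4, E=0, F=0, G=3) → (A=5, B=3, C=0, D=3, E=0, F=0, G=3)
step 4: fire γ:  (A=5, B=3, C=0, D=3, E=0, F=0, G=3) → (A=6, B=3, C=0, D=2, E=0, F=0, G=3)
step 5: fire γ:  (A=6, B=3, C=0, D=2, E=0, F=0, G=3) → (A=7, B=3, C=0, D=1, E=0, F=0, G=3)
step 6: fire γ:  (A=7, B=3, C=0, D=1, E=0, F=0, G=3) → (A=8, B=3, C=0, D=0, E=0, F=0, G=3)
step 7: fire δ:  (A=8, B=3, C=0, D=0, E=0, F=0, G=3) → (A=8, B=3, C=0, D=2, E=0, F=0, G=3)
step 8: fire γ:  (A=8, B=3, C=0, D=2, E=0, F=0, G=3) → (A=9, B=3, C=0, D=1, E=0, F=0, G=3)

(A=9, B=3, C=0, D=1, E=0, F=0, G=3)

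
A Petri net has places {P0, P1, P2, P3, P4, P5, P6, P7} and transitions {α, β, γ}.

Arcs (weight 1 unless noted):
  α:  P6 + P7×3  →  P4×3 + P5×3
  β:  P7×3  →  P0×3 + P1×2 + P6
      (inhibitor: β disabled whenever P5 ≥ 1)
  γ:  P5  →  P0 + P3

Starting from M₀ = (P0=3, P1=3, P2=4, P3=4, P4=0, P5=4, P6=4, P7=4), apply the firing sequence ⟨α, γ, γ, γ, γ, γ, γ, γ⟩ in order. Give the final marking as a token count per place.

(P0=10, P1=3, P2=4, P3=11, P4=3, P5=0, P6=3, P7=1)

step 1: fire α:  (P0=3, P1=3, P2=4, P3=4, P4=0, P5=4, P6=4, P7=4) → (P0=3, P1=3, P2=4, P3=4, P4=3, P5=7, P6=3, P7=1)
step 2: fire γ:  (P0=3, P1=3, P2=4, P3=4, P4=3, P5=7, P6=3, P7=1) → (P0=4, P1=3, P2=4, P3=5, P4=3, P5=6, P6=3, P7=1)
step 3: fire γ:  (P0=4, P1=3, P2=4, P3=5, P4=3, P5=6, P6=3, P7=1) → (P0=5, P1=3, P2=4, P3=6, P4=3, P5=5, P6=3, P7=1)
step 4: fire γ:  (P0=5, P1=3, P2=4, P3=6, P4=3, P5=5, P6=3, P7=1) → (P0=6, P1=3, P2=4, P3=7, P4=3, P5=4, P6=3, P7=1)
step 5: fire γ:  (P0=6, P1=3, P2=4, P3=7, P4=3, P5=4, P6=3, P7=1) → (P0=7, P1=3, P2=4, P3=8, P4=3, P5=3, P6=3, P7=1)
step 6: fire γ:  (P0=7, P1=3, P2=4, P3=8, P4=3, P5=3, P6=3, P7=1) → (P0=8, P1=3, P2=4, P3=9, P4=3, P5=2, P6=3, P7=1)
step 7: fire γ:  (P0=8, P1=3, P2=4, P3=9, P4=3, P5=2, P6=3, P7=1) → (P0=9, P1=3, P2=4, P3=10, P4=3, P5=1, P6=3, P7=1)
step 8: fire γ:  (P0=9, P1=3, P2=4, P3=10, P4=3, P5=1, P6=3, P7=1) → (P0=10, P1=3, P2=4, P3=11, P4=3, P5=0, P6=3, P7=1)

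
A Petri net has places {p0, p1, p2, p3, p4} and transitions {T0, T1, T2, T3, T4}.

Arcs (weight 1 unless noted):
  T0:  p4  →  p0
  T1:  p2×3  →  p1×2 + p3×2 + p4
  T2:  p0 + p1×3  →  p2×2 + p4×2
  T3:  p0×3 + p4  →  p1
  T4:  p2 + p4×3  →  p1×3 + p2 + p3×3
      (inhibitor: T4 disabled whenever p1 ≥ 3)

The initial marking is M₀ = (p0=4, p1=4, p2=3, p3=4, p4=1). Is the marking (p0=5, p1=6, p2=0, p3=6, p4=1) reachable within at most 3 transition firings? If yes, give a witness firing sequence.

step 1: fire T0:  (p0=4, p1=4, p2=3, p3=4, p4=1) → (p0=5, p1=4, p2=3, p3=4, p4=0)
step 2: fire T1:  (p0=5, p1=4, p2=3, p3=4, p4=0) → (p0=5, p1=6, p2=0, p3=6, p4=1)

YES — reachable via ⟨T0, T1⟩ (2 firings)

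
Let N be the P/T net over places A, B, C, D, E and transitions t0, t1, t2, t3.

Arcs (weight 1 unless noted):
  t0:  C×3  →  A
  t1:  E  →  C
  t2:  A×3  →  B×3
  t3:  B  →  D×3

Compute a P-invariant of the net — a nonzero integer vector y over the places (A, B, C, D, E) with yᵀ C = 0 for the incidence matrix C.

y = (A:3, B:3, C:1, D:1, E:1)

Incidence matrix C (rows=places, cols=transitions):
       t0   t1   t2   t3
    A   1    0   -3    0
    B   0    0    3   -1
    C  -3    1    0    0
    D   0    0    0    3
    E   0   -1    0    0

Candidate y = [3, 3, 1, 1, 1]; check y·C column-wise:
  col t0: 3·1 + 3·0 + 1·-3 + 1·0 + 1·0 = 0
  col t1: 3·0 + 3·0 + 1·1 + 1·0 + 1·-1 = 0
  col t2: 3·-3 + 3·3 + 1·0 + 1·0 + 1·0 = 0
  col t3: 3·0 + 3·-1 + 1·0 + 1·3 + 1·0 = 0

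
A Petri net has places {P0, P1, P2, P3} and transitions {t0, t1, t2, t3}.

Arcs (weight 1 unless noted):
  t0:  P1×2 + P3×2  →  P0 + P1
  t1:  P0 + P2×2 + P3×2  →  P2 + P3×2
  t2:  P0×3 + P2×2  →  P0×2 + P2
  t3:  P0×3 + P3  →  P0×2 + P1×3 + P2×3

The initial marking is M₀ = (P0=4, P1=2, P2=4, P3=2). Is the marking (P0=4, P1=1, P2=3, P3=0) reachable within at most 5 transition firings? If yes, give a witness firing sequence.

step 1: fire t0:  (P0=4, P1=2, P2=4, P3=2) → (P0=5, P1=1, P2=4, P3=0)
step 2: fire t2:  (P0=5, P1=1, P2=4, P3=0) → (P0=4, P1=1, P2=3, P3=0)

YES — reachable via ⟨t0, t2⟩ (2 firings)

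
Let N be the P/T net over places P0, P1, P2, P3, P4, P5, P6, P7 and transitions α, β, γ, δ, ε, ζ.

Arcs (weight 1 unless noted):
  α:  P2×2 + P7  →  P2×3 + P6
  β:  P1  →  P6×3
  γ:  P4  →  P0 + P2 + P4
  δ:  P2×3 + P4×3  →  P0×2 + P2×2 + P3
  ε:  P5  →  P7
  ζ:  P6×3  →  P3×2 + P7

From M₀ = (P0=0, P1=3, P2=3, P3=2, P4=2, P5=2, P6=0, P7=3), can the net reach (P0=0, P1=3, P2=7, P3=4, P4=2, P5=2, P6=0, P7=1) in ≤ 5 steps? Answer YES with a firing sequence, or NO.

NO — not reachable within 5 firings

depth 0: 1 marking
depth 1: 5 markings reached so far
depth 2: 16 markings reached so far
depth 3: 39 markings reached so far
depth 4: 80 markings reached so far
depth 5: 144 markings reached so far
target is not among the 144 markings reachable within 5 steps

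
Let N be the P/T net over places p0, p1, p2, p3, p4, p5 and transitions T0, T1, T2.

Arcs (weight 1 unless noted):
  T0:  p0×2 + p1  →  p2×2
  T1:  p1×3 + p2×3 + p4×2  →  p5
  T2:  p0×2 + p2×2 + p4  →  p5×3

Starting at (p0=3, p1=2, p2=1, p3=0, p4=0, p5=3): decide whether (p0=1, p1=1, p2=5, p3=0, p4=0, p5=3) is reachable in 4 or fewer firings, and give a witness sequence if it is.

NO — not reachable within 4 firings

depth 0: 1 marking
depth 1: 2 markings reached so far
depth 2: 2 markings reached so far
(frontier empty at depth 2; search complete)
target is not among the 2 markings reachable within 4 steps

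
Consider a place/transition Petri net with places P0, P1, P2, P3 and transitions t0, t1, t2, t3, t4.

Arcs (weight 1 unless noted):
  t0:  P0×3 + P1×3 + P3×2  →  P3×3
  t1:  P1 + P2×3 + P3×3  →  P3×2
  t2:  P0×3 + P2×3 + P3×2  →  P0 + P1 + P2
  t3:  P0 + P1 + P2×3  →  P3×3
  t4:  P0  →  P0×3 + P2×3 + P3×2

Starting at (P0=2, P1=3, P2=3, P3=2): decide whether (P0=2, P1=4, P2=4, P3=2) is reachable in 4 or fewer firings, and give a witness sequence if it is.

step 1: fire t4:  (P0=2, P1=3, P2=3, P3=2) → (P0=4, P1=3, P2=6, P3=4)
step 2: fire t2:  (P0=4, P1=3, P2=6, P3=4) → (P0=2, P1=4, P2=4, P3=2)

YES — reachable via ⟨t4, t2⟩ (2 firings)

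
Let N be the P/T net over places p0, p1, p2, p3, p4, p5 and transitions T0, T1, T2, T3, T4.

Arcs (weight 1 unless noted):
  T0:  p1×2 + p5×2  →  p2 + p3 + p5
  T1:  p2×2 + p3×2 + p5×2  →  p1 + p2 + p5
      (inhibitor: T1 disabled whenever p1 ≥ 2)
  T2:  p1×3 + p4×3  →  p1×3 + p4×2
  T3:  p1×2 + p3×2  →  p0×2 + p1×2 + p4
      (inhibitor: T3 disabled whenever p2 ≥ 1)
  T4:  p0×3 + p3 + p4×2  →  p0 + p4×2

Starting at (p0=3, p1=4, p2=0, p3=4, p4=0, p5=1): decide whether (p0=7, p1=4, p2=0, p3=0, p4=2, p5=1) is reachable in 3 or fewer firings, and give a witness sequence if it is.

YES — reachable via ⟨T3, T3⟩ (2 firings)

step 1: fire T3:  (p0=3, p1=4, p2=0, p3=4, p4=0, p5=1) → (p0=5, p1=4, p2=0, p3=2, p4=1, p5=1)
step 2: fire T3:  (p0=5, p1=4, p2=0, p3=2, p4=1, p5=1) → (p0=7, p1=4, p2=0, p3=0, p4=2, p5=1)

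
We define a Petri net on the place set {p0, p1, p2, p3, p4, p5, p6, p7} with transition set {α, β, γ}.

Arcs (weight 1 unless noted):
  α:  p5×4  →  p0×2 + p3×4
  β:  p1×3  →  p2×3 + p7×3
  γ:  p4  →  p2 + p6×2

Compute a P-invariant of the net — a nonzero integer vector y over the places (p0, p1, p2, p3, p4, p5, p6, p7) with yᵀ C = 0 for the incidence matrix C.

y = (p0:2, p1:0, p2:0, p3:-1, p4:0, p5:0, p6:0, p7:0)

Incidence matrix C (rows=places, cols=transitions):
        α    β    γ
   p0   2    0    0
   p1   0   -3    0
   p2   0    3    1
   p3   4    0    0
   p4   0    0   -1
   p5  -4    0    0
   p6   0    0    2
   p7   0    3    0

Candidate y = [2, 0, 0, -1, 0, 0, 0, 0]; check y·C column-wise:
  col α: 2·2 + -1·4 + 0·-4 = 0
  col β: 2·0 + 0·-3 + 0·3 + -1·0 + 0·3 = 0
  col γ: 2·0 + 0·1 + -1·0 + 0·-1 + 0·2 = 0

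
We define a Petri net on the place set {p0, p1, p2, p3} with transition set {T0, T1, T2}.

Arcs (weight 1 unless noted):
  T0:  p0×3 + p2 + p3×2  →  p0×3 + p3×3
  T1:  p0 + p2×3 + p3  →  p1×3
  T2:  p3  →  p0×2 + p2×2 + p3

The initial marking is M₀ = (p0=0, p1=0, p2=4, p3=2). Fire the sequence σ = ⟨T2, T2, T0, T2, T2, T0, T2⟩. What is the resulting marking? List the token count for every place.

(p0=10, p1=0, p2=12, p3=4)

step 1: fire T2:  (p0=0, p1=0, p2=4, p3=2) → (p0=2, p1=0, p2=6, p3=2)
step 2: fire T2:  (p0=2, p1=0, p2=6, p3=2) → (p0=4, p1=0, p2=8, p3=2)
step 3: fire T0:  (p0=4, p1=0, p2=8, p3=2) → (p0=4, p1=0, p2=7, p3=3)
step 4: fire T2:  (p0=4, p1=0, p2=7, p3=3) → (p0=6, p1=0, p2=9, p3=3)
step 5: fire T2:  (p0=6, p1=0, p2=9, p3=3) → (p0=8, p1=0, p2=11, p3=3)
step 6: fire T0:  (p0=8, p1=0, p2=11, p3=3) → (p0=8, p1=0, p2=10, p3=4)
step 7: fire T2:  (p0=8, p1=0, p2=10, p3=4) → (p0=10, p1=0, p2=12, p3=4)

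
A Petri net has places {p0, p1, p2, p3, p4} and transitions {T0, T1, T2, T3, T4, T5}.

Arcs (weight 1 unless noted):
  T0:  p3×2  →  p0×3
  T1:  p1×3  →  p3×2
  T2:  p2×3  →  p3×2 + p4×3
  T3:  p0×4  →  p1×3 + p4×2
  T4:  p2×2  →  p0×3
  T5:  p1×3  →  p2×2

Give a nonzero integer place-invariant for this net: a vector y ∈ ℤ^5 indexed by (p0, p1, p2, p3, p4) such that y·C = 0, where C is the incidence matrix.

Incidence matrix C (rows=places, cols=transitions):
       T0   T1   T2   T3   T4   T5
   p0   3    0    0   -4    3    0
   p1   0   -3    0    3    0   -3
   p2   0    0   -3    0   -2    2
   p3  -2    2    2    0    0    0
   p4   0    0    3    2    0    0

Candidate y = [2, 2, 3, 3, 1]; check y·C column-wise:
  col T0: 2·3 + 2·0 + 3·0 + 3·-2 + 1·0 = 0
  col T1: 2·0 + 2·-3 + 3·0 + 3·2 + 1·0 = 0
  col T2: 2·0 + 2·0 + 3·-3 + 3·2 + 1·3 = 0
  col T3: 2·-4 + 2·3 + 3·0 + 3·0 + 1·2 = 0
  col T4: 2·3 + 2·0 + 3·-2 + 3·0 + 1·0 = 0
  col T5: 2·0 + 2·-3 + 3·2 + 3·0 + 1·0 = 0

y = (p0:2, p1:2, p2:3, p3:3, p4:1)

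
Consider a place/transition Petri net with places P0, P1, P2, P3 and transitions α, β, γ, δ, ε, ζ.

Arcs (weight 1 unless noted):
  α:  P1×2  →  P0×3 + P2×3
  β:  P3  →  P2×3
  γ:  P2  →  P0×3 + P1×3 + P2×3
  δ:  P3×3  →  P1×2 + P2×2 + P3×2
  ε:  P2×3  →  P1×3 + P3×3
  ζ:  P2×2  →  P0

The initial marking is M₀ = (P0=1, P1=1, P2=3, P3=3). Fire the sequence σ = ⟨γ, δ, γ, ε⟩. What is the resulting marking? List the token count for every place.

(P0=7, P1=12, P2=6, P3=5)

step 1: fire γ:  (P0=1, P1=1, P2=3, P3=3) → (P0=4, P1=4, P2=5, P3=3)
step 2: fire δ:  (P0=4, P1=4, P2=5, P3=3) → (P0=4, P1=6, P2=7, P3=2)
step 3: fire γ:  (P0=4, P1=6, P2=7, P3=2) → (P0=7, P1=9, P2=9, P3=2)
step 4: fire ε:  (P0=7, P1=9, P2=9, P3=2) → (P0=7, P1=12, P2=6, P3=5)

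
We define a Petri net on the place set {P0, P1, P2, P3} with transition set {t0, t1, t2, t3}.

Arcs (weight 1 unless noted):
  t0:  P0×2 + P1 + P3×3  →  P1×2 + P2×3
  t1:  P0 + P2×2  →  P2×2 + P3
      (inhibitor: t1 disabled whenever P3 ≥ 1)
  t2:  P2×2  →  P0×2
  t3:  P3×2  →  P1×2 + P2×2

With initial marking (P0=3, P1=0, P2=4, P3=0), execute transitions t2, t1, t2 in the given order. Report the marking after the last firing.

step 1: fire t2:  (P0=3, P1=0, P2=4, P3=0) → (P0=5, P1=0, P2=2, P3=0)
step 2: fire t1:  (P0=5, P1=0, P2=2, P3=0) → (P0=4, P1=0, P2=2, P3=1)
step 3: fire t2:  (P0=4, P1=0, P2=2, P3=1) → (P0=6, P1=0, P2=0, P3=1)

(P0=6, P1=0, P2=0, P3=1)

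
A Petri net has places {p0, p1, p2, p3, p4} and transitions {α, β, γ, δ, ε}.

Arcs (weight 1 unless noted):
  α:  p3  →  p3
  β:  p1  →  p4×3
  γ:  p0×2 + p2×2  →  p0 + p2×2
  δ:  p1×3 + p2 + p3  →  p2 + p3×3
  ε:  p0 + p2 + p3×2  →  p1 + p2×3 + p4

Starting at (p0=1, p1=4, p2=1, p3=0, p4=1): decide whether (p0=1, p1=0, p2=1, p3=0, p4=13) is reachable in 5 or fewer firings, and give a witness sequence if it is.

step 1: fire β:  (p0=1, p1=4, p2=1, p3=0, p4=1) → (p0=1, p1=3, p2=1, p3=0, p4=4)
step 2: fire β:  (p0=1, p1=3, p2=1, p3=0, p4=4) → (p0=1, p1=2, p2=1, p3=0, p4=7)
step 3: fire β:  (p0=1, p1=2, p2=1, p3=0, p4=7) → (p0=1, p1=1, p2=1, p3=0, p4=10)
step 4: fire β:  (p0=1, p1=1, p2=1, p3=0, p4=10) → (p0=1, p1=0, p2=1, p3=0, p4=13)

YES — reachable via ⟨β, β, β, β⟩ (4 firings)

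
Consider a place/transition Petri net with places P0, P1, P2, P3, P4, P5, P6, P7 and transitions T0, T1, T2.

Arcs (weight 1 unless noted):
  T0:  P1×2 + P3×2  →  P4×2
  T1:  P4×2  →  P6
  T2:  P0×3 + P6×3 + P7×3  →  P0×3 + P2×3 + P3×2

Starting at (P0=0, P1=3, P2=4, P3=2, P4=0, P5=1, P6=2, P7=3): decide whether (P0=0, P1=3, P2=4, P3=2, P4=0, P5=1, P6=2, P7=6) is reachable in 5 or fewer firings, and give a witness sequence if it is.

depth 0: 1 marking
depth 1: 2 markings reached so far
depth 2: 3 markings reached so far
depth 3: 3 markings reached so far
(frontier empty at depth 3; search complete)
target is not among the 3 markings reachable within 5 steps

NO — not reachable within 5 firings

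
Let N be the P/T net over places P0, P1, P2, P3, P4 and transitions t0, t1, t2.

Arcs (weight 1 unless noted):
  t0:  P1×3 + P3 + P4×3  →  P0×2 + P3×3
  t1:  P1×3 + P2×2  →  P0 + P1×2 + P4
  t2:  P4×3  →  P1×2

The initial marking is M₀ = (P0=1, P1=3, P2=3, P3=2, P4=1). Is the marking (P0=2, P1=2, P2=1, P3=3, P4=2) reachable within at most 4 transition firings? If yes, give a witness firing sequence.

NO — not reachable within 4 firings

depth 0: 1 marking
depth 1: 2 markings reached so far
depth 2: 2 markings reached so far
(frontier empty at depth 2; search complete)
target is not among the 2 markings reachable within 4 steps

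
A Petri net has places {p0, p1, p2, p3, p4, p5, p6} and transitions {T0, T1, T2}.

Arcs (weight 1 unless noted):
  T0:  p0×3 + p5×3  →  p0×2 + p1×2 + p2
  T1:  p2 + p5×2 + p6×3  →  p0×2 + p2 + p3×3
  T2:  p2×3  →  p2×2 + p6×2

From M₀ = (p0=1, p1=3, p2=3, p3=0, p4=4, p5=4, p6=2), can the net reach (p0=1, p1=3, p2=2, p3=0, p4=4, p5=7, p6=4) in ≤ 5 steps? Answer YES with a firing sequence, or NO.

NO — not reachable within 5 firings

depth 0: 1 marking
depth 1: 2 markings reached so far
depth 2: 3 markings reached so far
depth 3: 3 markings reached so far
(frontier empty at depth 3; search complete)
target is not among the 3 markings reachable within 5 steps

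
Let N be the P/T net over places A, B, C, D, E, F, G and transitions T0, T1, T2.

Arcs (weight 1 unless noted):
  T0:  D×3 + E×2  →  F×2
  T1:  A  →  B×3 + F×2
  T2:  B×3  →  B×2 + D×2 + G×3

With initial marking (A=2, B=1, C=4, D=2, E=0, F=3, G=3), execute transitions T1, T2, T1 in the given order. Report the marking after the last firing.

step 1: fire T1:  (A=2, B=1, C=4, D=2, E=0, F=3, G=3) → (A=1, B=4, C=4, D=2, E=0, F=5, G=3)
step 2: fire T2:  (A=1, B=4, C=4, D=2, E=0, F=5, G=3) → (A=1, B=3, C=4, D=4, E=0, F=5, G=6)
step 3: fire T1:  (A=1, B=3, C=4, D=4, E=0, F=5, G=6) → (A=0, B=6, C=4, D=4, E=0, F=7, G=6)

(A=0, B=6, C=4, D=4, E=0, F=7, G=6)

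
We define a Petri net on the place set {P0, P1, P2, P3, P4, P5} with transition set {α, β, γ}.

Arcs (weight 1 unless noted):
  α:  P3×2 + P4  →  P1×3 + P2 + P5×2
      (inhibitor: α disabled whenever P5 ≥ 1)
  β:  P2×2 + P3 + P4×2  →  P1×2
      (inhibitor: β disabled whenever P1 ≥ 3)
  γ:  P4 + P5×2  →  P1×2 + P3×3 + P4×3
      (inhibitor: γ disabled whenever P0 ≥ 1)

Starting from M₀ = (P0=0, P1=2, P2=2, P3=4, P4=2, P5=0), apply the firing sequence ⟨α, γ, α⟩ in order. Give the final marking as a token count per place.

(P0=0, P1=10, P2=4, P3=3, P4=2, P5=2)

step 1: fire α:  (P0=0, P1=2, P2=2, P3=4, P4=2, P5=0) → (P0=0, P1=5, P2=3, P3=2, P4=1, P5=2)
step 2: fire γ:  (P0=0, P1=5, P2=3, P3=2, P4=1, P5=2) → (P0=0, P1=7, P2=3, P3=5, P4=3, P5=0)
step 3: fire α:  (P0=0, P1=7, P2=3, P3=5, P4=3, P5=0) → (P0=0, P1=10, P2=4, P3=3, P4=2, P5=2)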